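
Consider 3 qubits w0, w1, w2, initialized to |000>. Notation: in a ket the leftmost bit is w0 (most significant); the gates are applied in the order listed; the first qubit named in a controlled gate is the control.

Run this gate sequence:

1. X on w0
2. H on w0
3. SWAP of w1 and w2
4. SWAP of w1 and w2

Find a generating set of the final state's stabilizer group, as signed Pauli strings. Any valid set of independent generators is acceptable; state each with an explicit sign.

The final state is stabilized by the group generated by -XII, +IZI, +IIZ; other independent generating sets are equally valid.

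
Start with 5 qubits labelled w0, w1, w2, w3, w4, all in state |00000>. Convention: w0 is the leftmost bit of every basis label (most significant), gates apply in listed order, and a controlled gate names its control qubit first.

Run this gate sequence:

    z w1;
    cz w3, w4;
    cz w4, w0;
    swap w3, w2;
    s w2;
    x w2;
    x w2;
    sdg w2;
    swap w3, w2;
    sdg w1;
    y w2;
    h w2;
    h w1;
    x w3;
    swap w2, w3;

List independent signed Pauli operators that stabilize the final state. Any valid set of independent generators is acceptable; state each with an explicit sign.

The stabilizer group can be generated by +IXIII, -IIIXI, +ZIIII, -IIZII, +IIIIZ, among other valid generating sets.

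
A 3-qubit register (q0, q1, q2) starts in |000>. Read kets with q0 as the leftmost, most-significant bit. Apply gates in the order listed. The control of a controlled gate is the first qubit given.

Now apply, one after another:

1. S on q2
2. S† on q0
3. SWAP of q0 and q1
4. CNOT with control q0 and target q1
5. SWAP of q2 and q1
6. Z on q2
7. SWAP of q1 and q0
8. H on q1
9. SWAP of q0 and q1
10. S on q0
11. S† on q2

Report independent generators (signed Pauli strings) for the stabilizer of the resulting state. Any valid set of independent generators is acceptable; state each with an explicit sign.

The stabilizer group can be generated by +YII, +IZI, +IIZ, among other valid generating sets.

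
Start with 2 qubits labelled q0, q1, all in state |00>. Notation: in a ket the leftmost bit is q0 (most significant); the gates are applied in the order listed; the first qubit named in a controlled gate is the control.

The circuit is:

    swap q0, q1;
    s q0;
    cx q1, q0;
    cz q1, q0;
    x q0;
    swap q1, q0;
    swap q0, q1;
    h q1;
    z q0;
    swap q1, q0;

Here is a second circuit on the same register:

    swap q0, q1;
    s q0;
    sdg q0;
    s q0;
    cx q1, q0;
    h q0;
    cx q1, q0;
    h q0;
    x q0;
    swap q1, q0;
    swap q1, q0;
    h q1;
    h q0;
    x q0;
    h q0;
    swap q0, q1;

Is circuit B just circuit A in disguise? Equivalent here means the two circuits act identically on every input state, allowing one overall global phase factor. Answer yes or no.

Yes: on every input state the two circuits agree up to one overall phase factor.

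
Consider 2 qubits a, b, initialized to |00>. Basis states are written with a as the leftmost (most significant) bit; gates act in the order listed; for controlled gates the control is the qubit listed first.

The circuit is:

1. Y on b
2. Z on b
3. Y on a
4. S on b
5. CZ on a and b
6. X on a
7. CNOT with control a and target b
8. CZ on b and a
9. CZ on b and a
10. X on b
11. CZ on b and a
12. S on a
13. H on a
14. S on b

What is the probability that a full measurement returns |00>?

A full measurement returns |00> with probability 1/2.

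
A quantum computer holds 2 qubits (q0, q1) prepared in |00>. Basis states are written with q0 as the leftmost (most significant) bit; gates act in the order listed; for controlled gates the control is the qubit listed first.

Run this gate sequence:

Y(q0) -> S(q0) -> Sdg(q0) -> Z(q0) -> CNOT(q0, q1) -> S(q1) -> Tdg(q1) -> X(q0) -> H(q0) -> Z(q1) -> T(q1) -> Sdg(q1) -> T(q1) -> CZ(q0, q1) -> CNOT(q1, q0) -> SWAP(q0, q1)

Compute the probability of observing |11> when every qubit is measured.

Outcome |11> occurs with probability 1/2. Key observation: the block from step 2 through step 3 cancels to the identity and can be dropped.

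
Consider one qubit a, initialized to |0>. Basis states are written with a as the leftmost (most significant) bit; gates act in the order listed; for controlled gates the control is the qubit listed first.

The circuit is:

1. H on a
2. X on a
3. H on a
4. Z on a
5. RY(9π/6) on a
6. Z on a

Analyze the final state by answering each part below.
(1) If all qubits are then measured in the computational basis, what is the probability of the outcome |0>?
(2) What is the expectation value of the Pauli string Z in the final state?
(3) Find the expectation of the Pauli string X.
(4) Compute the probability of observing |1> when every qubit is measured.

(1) Outcome |0> occurs with probability 1/2. Key observation: the block from step 1 through step 4 cancels to the identity and can be dropped.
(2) In the final state, Z has expectation 0.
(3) The observable X averages to 1.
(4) Outcome |1> occurs with probability 1/2.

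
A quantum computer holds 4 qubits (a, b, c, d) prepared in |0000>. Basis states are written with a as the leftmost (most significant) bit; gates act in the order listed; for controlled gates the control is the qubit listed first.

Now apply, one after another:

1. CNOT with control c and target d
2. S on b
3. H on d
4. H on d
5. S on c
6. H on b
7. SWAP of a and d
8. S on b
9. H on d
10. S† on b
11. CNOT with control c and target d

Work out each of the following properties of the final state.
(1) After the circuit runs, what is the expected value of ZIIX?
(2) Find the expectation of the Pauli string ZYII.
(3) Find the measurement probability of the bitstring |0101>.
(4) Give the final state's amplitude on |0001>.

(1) The expectation value of ZIIX is 1.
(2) The observable ZYII averages to 0.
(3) A full measurement returns |0101> with probability 1/4.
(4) |0001> carries amplitude 1/2 in the final state.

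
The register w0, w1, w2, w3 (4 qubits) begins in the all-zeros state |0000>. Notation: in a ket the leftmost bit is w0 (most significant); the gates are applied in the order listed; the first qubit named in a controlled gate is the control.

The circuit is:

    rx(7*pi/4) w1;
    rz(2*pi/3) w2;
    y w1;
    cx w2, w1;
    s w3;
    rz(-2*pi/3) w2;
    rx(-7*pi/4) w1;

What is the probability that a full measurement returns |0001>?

A full measurement returns |0001> with probability 0.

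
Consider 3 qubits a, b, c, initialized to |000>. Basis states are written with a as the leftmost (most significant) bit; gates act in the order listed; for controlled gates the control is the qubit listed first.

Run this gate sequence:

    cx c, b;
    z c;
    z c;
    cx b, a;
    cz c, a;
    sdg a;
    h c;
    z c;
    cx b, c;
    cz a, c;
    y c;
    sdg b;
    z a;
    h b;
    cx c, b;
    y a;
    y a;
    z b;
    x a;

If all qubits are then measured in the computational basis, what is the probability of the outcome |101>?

A full measurement returns |101> with probability 1/4.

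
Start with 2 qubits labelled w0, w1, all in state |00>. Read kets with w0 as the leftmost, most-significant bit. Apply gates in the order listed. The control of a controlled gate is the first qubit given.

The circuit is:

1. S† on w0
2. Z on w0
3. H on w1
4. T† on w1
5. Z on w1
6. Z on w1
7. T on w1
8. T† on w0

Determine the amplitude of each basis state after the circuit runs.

The final amplitudes are sqrt(2)/2 on |00>, sqrt(2)/2 on |01>, 0 on |10>, 0 on |11>. Key observation: the block from step 4 through step 7 cancels to the identity and can be dropped.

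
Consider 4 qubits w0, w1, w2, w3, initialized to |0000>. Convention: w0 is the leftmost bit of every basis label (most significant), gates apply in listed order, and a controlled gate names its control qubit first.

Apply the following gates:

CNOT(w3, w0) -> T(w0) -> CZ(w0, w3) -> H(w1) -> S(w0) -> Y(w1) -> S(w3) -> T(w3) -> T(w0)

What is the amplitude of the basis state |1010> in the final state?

The amplitude on |1010> is 0.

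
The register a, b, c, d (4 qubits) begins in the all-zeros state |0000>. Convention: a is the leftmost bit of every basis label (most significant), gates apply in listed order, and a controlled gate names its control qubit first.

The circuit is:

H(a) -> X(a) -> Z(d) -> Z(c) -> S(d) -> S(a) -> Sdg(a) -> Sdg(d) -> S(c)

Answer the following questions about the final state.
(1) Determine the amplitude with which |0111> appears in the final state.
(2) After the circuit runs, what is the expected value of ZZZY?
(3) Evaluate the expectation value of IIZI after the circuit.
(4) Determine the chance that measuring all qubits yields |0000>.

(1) The amplitude on |0111> is 0. Key observation: the block from step 5 through step 8 cancels to the identity and can be dropped.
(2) The observable ZZZY averages to 0.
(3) The observable IIZI averages to 1.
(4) The probability of measuring |0000> is 1/2.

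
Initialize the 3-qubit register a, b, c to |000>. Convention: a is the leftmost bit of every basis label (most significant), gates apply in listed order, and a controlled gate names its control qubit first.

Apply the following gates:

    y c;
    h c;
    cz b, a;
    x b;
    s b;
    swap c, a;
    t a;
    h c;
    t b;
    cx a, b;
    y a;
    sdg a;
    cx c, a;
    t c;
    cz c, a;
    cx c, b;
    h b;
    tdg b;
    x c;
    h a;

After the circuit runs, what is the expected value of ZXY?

In the final state, ZXY has expectation 1/2.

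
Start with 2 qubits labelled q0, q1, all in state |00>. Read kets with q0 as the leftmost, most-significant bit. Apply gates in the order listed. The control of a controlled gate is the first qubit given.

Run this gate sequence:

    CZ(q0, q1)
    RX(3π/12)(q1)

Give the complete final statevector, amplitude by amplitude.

The final amplitudes are sqrt(sqrt(2) + 2)/2 on |00>, -I*sqrt(2 - sqrt(2))/2 on |01>, 0 on |10>, 0 on |11>.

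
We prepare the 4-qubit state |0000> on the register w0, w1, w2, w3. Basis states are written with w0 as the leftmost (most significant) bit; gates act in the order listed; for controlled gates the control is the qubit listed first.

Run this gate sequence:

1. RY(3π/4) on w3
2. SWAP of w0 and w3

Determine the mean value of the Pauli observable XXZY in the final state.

The observable XXZY averages to 0.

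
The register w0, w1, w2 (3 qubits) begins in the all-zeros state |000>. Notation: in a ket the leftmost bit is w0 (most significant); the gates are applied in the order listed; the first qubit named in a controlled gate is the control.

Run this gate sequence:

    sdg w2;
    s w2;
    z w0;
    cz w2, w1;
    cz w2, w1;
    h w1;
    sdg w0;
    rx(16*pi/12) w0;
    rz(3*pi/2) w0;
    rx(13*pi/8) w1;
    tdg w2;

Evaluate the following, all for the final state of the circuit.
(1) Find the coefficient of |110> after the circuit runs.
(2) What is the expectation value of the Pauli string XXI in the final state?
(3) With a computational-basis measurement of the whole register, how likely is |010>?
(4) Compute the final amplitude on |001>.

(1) |110> carries amplitude -sqrt(6)*exp(7*I*pi/16)/4 in the final state. Key observation: gates 4-5 undo each other exactly, leaving only the rest of the circuit to track.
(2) In the final state, XXI has expectation sqrt(3)/2.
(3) Outcome |010> occurs with probability 1/8.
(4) |001> carries amplitude 0 in the final state.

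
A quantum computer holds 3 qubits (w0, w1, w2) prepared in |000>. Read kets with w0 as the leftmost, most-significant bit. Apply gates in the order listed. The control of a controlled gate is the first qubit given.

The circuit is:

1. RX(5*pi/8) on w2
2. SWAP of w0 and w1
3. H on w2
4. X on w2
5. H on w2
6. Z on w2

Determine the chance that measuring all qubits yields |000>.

Outcome |000> occurs with probability cos(5*pi/16)**2. Key observation: gates 3-6 undo each other exactly, leaving only the rest of the circuit to track.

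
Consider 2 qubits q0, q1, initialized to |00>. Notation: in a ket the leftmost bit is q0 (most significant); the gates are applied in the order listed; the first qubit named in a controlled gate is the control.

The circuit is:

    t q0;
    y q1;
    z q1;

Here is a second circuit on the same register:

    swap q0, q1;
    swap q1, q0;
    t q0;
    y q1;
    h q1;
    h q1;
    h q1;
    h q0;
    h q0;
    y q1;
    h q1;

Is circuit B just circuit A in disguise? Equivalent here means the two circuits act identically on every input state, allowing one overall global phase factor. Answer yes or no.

No — the two circuits implement different unitaries, even allowing a global phase.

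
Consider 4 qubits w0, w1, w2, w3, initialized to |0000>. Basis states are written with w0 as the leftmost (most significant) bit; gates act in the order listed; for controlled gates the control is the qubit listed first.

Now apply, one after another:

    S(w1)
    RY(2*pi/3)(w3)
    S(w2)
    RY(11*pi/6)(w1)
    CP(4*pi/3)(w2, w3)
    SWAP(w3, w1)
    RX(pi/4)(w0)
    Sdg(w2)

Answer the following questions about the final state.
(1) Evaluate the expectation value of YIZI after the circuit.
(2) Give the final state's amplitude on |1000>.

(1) In the final state, YIZI has expectation -sqrt(2)/2.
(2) The amplitude on |1000> is sqrt(2)*I*sqrt(2 - sqrt(2))/16 + sqrt(6)*I*sqrt(2 - sqrt(2))/16.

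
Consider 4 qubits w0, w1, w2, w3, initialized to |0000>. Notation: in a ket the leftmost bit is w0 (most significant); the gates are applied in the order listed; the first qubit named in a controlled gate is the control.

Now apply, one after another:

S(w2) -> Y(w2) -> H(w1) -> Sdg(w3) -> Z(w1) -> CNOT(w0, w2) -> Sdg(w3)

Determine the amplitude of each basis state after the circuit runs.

The resulting statevector has amplitude sqrt(2)*I/2 on |0010>, -sqrt(2)*I/2 on |0110>, and 0 on every other basis state.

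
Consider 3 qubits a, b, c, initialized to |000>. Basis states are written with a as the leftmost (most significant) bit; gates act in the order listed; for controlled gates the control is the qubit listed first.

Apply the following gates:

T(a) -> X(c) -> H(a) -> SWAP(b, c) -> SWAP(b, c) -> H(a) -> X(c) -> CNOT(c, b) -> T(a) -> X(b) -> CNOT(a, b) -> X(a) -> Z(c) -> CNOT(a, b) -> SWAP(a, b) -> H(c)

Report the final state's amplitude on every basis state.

The resulting statevector has amplitude sqrt(2)/2 on |010>, sqrt(2)/2 on |011>, and 0 on every other basis state.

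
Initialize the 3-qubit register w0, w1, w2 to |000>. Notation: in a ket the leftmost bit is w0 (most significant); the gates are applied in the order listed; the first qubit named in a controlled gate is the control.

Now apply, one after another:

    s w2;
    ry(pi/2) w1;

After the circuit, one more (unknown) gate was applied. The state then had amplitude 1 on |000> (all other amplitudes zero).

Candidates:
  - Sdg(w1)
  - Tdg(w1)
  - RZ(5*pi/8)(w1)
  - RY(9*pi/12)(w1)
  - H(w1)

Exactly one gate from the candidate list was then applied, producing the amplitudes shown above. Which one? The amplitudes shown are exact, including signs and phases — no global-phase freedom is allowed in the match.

It was H(w1) that produced the state shown.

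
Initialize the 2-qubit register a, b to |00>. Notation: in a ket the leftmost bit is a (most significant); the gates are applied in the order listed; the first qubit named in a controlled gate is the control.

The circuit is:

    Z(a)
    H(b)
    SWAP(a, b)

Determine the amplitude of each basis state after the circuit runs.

The resulting statevector has amplitude sqrt(2)/2 on |00>, 0 on |01>, sqrt(2)/2 on |10>, 0 on |11>.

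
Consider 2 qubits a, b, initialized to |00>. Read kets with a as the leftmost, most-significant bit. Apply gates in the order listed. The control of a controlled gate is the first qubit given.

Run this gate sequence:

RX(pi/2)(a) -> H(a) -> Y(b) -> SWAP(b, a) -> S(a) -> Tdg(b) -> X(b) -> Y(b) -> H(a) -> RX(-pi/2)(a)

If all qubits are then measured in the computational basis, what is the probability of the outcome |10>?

A full measurement returns |10> with probability 1/4.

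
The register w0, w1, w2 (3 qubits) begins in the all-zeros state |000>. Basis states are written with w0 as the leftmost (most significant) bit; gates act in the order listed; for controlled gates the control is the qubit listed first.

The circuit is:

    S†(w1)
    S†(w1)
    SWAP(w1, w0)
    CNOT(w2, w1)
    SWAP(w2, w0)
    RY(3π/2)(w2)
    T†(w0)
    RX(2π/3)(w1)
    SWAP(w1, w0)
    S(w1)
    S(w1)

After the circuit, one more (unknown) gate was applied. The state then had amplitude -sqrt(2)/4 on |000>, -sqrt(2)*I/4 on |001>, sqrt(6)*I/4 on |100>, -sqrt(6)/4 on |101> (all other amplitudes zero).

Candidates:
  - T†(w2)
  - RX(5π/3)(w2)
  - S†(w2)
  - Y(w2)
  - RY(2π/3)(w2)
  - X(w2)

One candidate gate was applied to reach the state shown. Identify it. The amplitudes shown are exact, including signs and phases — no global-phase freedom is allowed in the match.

It was S†(w2) that produced the state shown.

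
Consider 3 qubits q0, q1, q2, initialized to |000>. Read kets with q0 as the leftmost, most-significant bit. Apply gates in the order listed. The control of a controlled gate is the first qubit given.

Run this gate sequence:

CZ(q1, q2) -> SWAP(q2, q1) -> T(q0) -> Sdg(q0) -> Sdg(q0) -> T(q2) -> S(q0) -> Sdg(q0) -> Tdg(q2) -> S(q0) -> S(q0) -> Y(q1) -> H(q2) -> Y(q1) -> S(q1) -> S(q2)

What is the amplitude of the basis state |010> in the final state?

|010> carries amplitude 0 in the final state. Key observation: gates 4-11 undo each other exactly, leaving only the rest of the circuit to track.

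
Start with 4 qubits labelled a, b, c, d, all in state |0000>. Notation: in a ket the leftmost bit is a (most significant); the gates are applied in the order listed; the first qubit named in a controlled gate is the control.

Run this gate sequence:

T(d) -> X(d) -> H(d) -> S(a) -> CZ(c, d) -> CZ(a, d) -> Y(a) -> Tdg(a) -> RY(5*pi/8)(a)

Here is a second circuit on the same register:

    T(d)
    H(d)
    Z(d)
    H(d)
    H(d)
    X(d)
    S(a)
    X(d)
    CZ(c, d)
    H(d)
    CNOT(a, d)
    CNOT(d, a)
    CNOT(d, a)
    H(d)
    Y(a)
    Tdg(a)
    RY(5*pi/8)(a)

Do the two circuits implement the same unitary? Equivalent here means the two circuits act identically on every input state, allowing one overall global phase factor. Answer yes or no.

Yes, they are equivalent — the unitaries differ by at most a global phase.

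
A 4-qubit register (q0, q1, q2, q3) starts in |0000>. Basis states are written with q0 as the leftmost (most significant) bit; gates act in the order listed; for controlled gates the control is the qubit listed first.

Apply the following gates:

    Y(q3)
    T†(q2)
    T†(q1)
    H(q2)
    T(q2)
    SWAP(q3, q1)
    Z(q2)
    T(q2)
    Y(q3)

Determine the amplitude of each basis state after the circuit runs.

After the circuit, the state carries amplitude -sqrt(2)/2 on |0101>, sqrt(2)*I/2 on |0111>, and 0 on every other basis state.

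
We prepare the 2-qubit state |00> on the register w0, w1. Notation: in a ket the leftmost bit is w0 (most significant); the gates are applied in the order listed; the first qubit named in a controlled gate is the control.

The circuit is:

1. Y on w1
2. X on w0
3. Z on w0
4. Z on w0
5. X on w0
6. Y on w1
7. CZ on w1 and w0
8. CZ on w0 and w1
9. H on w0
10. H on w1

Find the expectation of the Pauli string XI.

The expectation value of XI is 1.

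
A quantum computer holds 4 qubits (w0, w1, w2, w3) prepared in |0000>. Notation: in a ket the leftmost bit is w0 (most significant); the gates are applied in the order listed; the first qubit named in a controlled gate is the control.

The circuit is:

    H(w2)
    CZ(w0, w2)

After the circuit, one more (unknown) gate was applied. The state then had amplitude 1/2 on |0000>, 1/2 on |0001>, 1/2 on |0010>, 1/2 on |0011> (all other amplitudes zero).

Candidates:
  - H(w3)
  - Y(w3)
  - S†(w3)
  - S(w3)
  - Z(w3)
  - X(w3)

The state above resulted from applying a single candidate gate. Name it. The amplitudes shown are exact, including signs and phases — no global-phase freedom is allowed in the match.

It was H(w3) that produced the state shown.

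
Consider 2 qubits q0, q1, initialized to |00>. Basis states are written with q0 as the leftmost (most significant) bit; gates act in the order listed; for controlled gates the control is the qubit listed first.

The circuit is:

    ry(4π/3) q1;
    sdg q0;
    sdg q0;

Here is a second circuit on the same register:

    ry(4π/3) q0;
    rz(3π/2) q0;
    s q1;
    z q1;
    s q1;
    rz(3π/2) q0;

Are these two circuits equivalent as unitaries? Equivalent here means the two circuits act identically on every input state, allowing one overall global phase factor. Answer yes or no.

No: there is an input state on which the two circuits produce genuinely different outputs (not merely differing by a phase).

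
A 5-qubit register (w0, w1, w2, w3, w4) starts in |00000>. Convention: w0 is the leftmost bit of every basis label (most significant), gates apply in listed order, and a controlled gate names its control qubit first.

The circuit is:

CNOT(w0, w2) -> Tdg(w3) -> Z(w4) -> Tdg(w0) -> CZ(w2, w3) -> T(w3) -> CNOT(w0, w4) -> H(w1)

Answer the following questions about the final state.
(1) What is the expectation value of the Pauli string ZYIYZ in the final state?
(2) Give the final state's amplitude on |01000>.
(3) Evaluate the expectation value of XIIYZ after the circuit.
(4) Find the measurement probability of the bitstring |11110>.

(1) The expectation value of ZYIYZ is 0.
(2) The final state's coefficient on |01000> equals sqrt(2)/2.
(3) In the final state, XIIYZ has expectation 0.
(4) Outcome |11110> occurs with probability 0.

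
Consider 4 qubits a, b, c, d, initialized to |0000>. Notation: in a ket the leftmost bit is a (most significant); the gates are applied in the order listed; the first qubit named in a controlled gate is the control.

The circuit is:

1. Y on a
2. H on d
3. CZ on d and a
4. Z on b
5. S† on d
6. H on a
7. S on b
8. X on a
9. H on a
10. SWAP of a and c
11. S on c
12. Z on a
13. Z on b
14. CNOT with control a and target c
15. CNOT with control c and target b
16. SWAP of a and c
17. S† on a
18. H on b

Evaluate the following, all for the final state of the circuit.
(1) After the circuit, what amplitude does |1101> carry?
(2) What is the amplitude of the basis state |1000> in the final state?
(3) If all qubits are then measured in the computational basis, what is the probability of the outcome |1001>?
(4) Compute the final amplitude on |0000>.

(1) The amplitude on |1101> is -1/2.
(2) |1000> carries amplitude -I/2 in the final state.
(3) Outcome |1001> occurs with probability 1/4.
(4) |0000> carries amplitude 0 in the final state.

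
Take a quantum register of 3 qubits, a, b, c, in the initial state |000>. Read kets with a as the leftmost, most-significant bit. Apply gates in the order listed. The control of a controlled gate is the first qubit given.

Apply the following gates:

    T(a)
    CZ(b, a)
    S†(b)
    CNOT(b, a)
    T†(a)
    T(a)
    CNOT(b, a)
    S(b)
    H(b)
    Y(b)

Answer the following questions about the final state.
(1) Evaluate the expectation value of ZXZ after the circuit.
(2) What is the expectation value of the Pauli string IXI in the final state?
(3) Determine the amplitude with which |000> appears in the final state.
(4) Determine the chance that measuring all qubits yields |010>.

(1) The expectation value of ZXZ is -1. Key observation: gates 3-8 undo each other exactly, leaving only the rest of the circuit to track.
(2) In the final state, IXI has expectation -1.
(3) The amplitude on |000> is -sqrt(2)*I/2.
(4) The probability of measuring |010> is 1/2.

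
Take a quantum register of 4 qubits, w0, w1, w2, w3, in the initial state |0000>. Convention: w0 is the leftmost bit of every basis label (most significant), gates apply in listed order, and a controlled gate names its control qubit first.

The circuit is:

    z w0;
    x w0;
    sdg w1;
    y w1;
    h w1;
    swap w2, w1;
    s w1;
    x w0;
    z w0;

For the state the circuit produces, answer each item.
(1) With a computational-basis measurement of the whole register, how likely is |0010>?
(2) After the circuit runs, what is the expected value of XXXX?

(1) A full measurement returns |0010> with probability 1/2.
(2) The observable XXXX averages to 0.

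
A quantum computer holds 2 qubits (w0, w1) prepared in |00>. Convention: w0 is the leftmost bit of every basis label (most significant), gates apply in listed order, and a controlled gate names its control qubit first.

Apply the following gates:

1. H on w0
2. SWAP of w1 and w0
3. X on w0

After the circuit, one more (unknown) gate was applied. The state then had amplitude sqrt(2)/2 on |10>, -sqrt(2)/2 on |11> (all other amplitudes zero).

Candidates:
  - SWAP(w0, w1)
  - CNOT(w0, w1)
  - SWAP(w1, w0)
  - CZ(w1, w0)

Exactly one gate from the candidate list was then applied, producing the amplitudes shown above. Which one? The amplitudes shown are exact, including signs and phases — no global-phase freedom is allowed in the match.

The unique candidate consistent with the amplitudes is CZ(w1, w0).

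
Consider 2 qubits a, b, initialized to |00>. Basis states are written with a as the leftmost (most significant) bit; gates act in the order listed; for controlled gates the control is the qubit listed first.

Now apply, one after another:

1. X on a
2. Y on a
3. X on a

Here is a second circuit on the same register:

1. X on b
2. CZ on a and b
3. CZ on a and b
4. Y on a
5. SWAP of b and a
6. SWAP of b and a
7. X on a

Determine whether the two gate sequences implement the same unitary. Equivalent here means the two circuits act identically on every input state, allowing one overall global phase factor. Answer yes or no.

No, they are not equivalent — no single phase factor reconciles the two unitaries.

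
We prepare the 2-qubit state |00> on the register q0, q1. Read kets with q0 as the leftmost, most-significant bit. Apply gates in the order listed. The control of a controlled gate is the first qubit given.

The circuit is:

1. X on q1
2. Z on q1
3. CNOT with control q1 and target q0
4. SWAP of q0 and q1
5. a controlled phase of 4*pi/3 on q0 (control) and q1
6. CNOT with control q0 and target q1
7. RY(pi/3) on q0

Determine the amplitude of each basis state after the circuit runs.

The final amplitudes are -exp(I*pi/3)/2 on |00>, 0 on |01>, sqrt(3)*exp(I*pi/3)/2 on |10>, 0 on |11>.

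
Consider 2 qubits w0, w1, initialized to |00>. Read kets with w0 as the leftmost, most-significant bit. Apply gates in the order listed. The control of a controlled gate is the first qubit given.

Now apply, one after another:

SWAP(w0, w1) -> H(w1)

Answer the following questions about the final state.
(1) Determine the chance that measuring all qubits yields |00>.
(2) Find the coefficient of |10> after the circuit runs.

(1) Outcome |00> occurs with probability 1/2.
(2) |10> carries amplitude 0 in the final state.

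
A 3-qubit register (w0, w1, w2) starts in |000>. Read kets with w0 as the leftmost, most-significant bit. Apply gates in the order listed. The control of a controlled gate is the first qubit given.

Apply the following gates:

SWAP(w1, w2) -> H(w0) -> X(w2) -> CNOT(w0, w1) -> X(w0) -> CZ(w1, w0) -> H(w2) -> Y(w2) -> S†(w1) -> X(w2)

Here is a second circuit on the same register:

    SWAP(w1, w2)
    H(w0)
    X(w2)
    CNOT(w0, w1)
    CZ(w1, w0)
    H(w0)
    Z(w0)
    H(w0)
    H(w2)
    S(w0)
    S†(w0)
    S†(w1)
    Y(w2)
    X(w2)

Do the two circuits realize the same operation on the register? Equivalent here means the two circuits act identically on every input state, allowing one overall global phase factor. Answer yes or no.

No: there is an input state on which the two circuits produce genuinely different outputs (not merely differing by a phase).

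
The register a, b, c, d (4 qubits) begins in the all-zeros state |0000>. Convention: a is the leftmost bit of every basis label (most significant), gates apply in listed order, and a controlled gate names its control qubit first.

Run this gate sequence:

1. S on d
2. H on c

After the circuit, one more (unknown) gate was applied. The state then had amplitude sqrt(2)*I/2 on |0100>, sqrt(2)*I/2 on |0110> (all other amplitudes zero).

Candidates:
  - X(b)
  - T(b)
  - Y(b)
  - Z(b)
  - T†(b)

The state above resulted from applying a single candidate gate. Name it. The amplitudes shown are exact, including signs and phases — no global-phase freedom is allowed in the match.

It was Y(b) that produced the state shown.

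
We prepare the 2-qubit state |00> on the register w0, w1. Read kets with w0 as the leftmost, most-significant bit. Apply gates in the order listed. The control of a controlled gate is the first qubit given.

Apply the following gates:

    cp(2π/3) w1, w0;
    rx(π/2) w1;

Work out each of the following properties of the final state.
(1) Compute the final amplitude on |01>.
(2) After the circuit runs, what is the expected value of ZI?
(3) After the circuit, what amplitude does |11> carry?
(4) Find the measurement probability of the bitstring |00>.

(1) The final state's coefficient on |01> equals -sqrt(2)*I/2.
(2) In the final state, ZI has expectation 1.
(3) The amplitude on |11> is 0.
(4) Outcome |00> occurs with probability 1/2.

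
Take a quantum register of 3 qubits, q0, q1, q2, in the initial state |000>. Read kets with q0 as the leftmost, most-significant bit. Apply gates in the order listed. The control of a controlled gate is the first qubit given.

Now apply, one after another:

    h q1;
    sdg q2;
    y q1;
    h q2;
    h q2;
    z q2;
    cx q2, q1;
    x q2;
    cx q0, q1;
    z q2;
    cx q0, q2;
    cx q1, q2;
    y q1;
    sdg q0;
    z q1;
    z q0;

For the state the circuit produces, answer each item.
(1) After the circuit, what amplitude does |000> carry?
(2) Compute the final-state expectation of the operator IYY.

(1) |000> carries amplitude -sqrt(2)/2 in the final state.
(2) The observable IYY averages to 1.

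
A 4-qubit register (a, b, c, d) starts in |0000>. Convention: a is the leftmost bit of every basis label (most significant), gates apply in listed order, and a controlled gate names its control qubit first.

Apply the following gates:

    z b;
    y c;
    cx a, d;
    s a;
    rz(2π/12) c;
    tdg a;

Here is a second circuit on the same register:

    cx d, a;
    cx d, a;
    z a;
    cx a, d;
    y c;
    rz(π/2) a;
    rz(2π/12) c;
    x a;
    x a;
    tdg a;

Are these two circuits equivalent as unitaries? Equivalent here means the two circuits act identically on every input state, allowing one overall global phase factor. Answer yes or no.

No, they are not equivalent — no single phase factor reconciles the two unitaries.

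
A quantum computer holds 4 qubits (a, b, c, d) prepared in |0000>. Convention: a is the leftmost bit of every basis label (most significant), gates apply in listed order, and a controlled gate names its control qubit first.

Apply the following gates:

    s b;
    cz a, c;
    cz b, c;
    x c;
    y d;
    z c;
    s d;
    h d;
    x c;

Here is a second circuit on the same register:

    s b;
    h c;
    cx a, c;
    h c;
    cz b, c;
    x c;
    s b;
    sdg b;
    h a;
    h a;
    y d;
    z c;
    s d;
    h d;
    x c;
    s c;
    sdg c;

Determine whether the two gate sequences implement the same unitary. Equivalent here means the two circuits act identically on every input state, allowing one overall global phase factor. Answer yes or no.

Yes, they are equivalent — the unitaries differ by at most a global phase.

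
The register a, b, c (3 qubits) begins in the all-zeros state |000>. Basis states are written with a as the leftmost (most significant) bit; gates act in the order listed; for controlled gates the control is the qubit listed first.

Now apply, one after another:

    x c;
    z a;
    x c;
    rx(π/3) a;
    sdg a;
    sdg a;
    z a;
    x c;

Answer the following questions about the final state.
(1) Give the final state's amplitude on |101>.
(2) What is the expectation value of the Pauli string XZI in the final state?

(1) The final state's coefficient on |101> equals -I/2.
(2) The observable XZI averages to 0.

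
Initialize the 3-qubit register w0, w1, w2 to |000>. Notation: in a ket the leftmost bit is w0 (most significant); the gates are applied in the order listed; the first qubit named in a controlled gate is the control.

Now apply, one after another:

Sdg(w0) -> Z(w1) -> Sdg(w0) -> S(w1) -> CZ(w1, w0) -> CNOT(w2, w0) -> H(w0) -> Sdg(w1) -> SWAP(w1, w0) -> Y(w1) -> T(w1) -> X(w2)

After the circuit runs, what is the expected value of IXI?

The observable IXI averages to -sqrt(2)/2.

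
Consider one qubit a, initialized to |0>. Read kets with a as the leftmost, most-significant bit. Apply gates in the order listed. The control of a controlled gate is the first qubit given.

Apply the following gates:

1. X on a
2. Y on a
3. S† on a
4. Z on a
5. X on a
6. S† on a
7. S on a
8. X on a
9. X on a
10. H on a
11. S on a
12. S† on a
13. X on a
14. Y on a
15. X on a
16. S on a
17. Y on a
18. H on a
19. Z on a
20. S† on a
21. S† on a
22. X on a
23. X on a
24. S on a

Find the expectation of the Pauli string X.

The observable X averages to 1.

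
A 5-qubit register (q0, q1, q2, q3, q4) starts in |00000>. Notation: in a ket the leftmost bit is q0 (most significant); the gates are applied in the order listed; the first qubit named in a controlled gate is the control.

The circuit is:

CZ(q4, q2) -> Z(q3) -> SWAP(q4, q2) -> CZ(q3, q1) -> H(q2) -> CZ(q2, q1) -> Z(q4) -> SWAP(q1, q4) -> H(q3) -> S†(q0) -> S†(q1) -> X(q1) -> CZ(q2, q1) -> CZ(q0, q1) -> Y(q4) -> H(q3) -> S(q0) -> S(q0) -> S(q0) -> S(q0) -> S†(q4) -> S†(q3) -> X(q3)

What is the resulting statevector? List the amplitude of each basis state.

The final amplitudes are sqrt(2)/2 on |01011>, -sqrt(2)/2 on |01111>, and 0 on every other basis state.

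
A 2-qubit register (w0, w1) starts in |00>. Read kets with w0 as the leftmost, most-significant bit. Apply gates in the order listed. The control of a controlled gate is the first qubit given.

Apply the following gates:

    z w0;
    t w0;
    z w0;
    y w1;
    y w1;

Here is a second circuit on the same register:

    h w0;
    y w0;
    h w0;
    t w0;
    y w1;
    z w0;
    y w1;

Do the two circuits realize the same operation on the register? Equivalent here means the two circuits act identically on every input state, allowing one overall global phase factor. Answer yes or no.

No: there is an input state on which the two circuits produce genuinely different outputs (not merely differing by a phase).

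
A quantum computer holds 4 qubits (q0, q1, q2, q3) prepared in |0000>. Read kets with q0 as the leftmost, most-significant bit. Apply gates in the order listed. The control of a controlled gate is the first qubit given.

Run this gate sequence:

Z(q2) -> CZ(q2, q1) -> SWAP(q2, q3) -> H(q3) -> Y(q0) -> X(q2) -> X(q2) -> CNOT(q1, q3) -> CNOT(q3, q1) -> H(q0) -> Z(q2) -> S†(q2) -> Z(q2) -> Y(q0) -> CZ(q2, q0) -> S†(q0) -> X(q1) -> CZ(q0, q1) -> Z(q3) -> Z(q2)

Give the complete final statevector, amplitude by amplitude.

The final amplitudes are 1/2 on |0001>, -1/2 on |0100>, -I/2 on |1001>, -I/2 on |1100>, and 0 on every other basis state.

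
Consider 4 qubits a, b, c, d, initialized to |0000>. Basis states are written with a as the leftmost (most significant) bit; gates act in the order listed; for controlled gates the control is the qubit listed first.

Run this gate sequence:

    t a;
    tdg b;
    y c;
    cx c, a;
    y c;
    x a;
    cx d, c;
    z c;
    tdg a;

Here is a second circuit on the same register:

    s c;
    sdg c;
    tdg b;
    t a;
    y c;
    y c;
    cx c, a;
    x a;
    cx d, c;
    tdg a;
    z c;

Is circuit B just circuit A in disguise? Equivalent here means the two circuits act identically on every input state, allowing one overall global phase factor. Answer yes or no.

No — the two circuits implement different unitaries, even allowing a global phase.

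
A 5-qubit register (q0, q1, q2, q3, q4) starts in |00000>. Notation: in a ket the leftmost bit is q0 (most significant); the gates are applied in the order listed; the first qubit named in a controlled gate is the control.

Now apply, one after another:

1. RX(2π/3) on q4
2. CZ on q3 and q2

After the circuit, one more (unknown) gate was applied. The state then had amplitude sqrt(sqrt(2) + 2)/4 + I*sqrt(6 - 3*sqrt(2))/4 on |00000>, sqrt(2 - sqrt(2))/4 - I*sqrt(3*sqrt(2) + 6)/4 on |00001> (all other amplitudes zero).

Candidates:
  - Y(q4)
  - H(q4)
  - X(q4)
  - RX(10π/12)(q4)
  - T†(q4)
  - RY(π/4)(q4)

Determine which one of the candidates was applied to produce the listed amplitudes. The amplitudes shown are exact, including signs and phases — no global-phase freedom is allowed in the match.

The applied gate was RY(π/4)(q4).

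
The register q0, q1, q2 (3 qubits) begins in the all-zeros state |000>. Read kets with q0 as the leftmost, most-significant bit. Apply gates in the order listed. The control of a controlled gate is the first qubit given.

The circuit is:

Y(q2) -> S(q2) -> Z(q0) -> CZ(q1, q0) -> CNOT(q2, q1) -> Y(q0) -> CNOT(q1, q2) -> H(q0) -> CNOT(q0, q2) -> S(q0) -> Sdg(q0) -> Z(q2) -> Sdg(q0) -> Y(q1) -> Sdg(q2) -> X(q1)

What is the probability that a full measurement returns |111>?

The probability of measuring |111> is 1/2.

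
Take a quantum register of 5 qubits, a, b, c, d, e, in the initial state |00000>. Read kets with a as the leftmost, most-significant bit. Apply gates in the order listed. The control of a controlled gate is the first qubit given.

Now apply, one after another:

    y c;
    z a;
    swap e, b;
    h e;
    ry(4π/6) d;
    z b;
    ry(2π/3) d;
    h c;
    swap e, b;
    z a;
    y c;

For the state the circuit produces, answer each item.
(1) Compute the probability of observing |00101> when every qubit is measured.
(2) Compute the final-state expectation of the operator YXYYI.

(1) The probability of measuring |00101> is 0.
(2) The expectation value of YXYYI is 0.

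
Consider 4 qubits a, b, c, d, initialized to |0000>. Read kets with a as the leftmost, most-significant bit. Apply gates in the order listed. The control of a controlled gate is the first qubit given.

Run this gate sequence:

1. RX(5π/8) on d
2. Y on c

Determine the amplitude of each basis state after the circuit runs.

After the circuit, the state carries amplitude I*cos(5*pi/16) on |0010>, sin(5*pi/16) on |0011>, and 0 on every other basis state.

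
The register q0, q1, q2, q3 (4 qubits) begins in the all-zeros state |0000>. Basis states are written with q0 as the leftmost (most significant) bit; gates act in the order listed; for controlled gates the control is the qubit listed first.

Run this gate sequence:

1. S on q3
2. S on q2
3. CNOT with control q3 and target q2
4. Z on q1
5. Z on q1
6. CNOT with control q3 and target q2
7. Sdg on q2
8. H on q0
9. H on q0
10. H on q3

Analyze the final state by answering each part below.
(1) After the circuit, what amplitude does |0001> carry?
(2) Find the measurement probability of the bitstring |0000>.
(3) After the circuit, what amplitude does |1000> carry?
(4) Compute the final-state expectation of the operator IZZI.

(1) The amplitude on |0001> is sqrt(2)/2. Key observation: gates 2-7 undo each other exactly, leaving only the rest of the circuit to track.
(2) The probability of measuring |0000> is 1/2.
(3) The amplitude on |1000> is 0.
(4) In the final state, IZZI has expectation 1.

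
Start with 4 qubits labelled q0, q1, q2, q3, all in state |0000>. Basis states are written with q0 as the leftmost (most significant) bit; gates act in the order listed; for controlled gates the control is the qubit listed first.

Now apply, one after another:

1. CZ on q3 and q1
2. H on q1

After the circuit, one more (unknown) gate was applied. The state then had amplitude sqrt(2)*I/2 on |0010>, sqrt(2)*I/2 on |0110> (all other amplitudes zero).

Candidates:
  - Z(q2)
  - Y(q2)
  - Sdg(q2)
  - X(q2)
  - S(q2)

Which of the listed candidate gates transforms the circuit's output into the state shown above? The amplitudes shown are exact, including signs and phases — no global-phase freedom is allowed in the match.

The unique candidate consistent with the amplitudes is Y(q2).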